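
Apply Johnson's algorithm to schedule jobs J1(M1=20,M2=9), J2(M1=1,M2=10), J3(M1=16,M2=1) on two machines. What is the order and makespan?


Johnson's rule:
Group 1 (M1≤M2, sort by M1): ['J2']
Group 2 (M1>M2, sort desc M2): ['J1', 'J3']
Sequence: J2 → J1 → J3
Makespan calculation:
  J2: M1 done=1, M2 done=11
  J1: M1 done=21, M2 done=30
  J3: M1 done=37, M2 done=38
= Sequence: J2 → J1 → J3, Makespan: 38


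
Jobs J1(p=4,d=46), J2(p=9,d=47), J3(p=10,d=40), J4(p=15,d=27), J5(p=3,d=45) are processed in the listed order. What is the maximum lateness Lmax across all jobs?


Lateness per job (L = C - d):
  J1: C=4, d=46, L=-42
  J2: C=13, d=47, L=-34
  J3: C=23, d=40, L=-17
  J4: C=38, d=27, L=11
  J5: C=41, d=45, L=-4
Lmax = max(-42, -34, -17, 11, -4)
= 11


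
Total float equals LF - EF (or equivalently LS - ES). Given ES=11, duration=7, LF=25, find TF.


EF = ES + duration = 11 + 7 = 18
LS = LF - duration = 25 - 7 = 18
Total Float = LF - EF = 25 - 18
(or LS - ES = 18 - 11)
= 7


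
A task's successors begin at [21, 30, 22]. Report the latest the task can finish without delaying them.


LF = min of all successor start times
Successors start at: [21, 30, 22]
LF = min(21, 30, 22)
= 21


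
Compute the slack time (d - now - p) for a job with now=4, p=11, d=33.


Slack = due - current_time - processing
= 33 - 4 - 11
= 18


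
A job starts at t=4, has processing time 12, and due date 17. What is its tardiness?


Completion = start + processing = 4 + 12 = 16
Tardiness = max(0, C - d) = max(0, 16 - 17)
= max(0, -1)
= 0


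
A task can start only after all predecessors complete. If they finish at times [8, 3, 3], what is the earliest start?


ES = max of all predecessor completion times
Predecessors: [8, 3, 3]
ES = max(8, 3, 3)
= 8


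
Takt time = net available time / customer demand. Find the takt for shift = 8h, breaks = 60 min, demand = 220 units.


Available = 8×60 - 60 = 420 min
Takt time = 420 / 220
= 1.91 min/unit


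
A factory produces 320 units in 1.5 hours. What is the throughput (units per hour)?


Throughput = units / time
= 320 / 1.5
= 213.3 units/hour


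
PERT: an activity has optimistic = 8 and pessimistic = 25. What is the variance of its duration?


σ² = ((p - o) / 6)² = (p - o)² / 36
= (25 - 8)² / 36
= 17² / 36
= 289 / 36
= 8.0278


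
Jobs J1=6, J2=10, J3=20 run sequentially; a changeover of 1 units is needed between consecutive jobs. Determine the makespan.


Makespan = Σ processing + (n-1) × setup
= (6 + 10 + 20) + (3-1)×1
= 36 + 2
= 38 time units


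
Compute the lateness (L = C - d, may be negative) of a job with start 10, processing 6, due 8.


Completion = 10 + 6 = 16
Lateness = C - d = 16 - 8
= 8


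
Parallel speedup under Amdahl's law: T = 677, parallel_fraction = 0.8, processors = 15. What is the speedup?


Amdahl's law: T_p = T × ((1-p) + p/N)
= 677 × ((1-0.8) + 0.8/15)
= 677 × (0.20 + 0.0533)
= 677 × 0.2533
= 171.51
Speedup = 677/171.51
= 3.95×


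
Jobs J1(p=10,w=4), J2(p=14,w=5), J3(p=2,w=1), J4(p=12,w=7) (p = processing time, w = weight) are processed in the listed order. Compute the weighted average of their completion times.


Completion times:
  J1: C=10, w×C=4×10=40
  J2: C=24, w×C=5×24=120
  J3: C=26, w×C=1×26=26
  J4: C=38, w×C=7×38=266
Sum w×C = 452
Sum w = 17
Weighted avg = 452/17
= 26.59


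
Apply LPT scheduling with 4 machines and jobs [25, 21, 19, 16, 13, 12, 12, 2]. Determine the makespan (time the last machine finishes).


Jobs (LPT sorted): [25, 21, 19, 16, 13, 12, 12, 2]
Machines: 4
  J=25 → Machine 1 (load: 0+25=25)
  J=21 → Machine 2 (load: 0+21=21)
  J=19 → Machine 3 (load: 0+19=19)
  J=16 → Machine 4 (load: 0+16=16)
  J=13 → Machine 4 (load: 16+13=29)
  J=12 → Machine 3 (load: 19+12=31)
  J=12 → Machine 2 (load: 21+12=33)
  J=2 → Machine 1 (load: 25+2=27)
Machine loads: [27, 33, 31, 29]
Makespan = max = 33 time units


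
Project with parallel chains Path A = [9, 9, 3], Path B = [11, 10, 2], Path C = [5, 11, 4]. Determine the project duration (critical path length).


Path A: 9 + 9 + 3 = 21
Path B: 11 + 10 + 2 = 23
Path C: 5 + 11 + 4 = 20
Critical path = longest = max(21, 23, 20)
= 23 (Path B)


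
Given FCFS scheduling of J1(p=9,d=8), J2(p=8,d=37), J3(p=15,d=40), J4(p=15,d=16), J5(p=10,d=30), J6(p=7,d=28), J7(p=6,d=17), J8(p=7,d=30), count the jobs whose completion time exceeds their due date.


Completion vs due date:
  J1: C=9, d=8 → TARDY
  J2: C=17, d=37 → on time
  J3: C=32, d=40 → on time
  J4: C=47, d=16 → TARDY
  J5: C=57, d=30 → TARDY
  J6: C=64, d=28 → TARDY
  J7: C=70, d=17 → TARDY
  J8: C=77, d=30 → TARDY
Tardy jobs: J1, J4, J5, J6, J7, J8
Count = 6


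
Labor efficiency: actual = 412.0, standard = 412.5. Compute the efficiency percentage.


Efficiency = (actual / standard) × 100
= (412.0 / 412.5) × 100
= 99.9%


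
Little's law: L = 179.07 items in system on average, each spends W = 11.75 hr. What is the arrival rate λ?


Little's law: L = λW → λ = L / W
= 179.07 / 11.75
= 15.24 per hour


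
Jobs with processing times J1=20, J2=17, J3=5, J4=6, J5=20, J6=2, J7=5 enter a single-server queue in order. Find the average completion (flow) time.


Completion times:
  J1: completes at 20
  J2: completes at 37
  J3: completes at 42
  J4: completes at 48
  J5: completes at 68
  J6: completes at 70
  J7: completes at 75
Sum = 360
Average = 360/7
= 51.43


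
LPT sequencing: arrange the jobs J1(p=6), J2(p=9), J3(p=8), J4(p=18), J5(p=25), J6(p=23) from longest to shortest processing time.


LPT: sort by longest processing time first
  J5: p=25
  J6: p=23
  J4: p=18
  J2: p=9
  J3: p=8
  J1: p=6
Order: J5 → J6 → J4 → J2 → J3 → J1


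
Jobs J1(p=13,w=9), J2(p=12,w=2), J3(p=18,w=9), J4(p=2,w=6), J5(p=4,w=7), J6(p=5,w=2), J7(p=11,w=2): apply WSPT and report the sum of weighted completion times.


WSPT order (by p/w): J4 → J5 → J1 → J3 → J6 → J7 → J2
  J4: C=2, w·C=6×2=12
  J5: C=6, w·C=7×6=42
  J1: C=19, w·C=9×19=171
  J3: C=37, w·C=9×37=333
  J6: C=42, w·C=2×42=84
  J7: C=53, w·C=2×53=106
  J2: C=65, w·C=2×65=130
Σ w·C = 878
= 878


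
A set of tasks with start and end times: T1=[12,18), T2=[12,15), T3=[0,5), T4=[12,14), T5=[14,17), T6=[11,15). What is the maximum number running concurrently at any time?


Check each time point for overlaps:
  t=12: 4 tasks active (T1, T2, T4, T6)
Max concurrent = 4


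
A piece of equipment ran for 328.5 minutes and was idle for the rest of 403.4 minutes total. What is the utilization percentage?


Utilization = busy / total × 100
= 328.5 / 403.4 × 100
= 81.4%


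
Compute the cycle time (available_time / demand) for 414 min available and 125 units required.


Cycle time = available time / demand
= 414 / 125
= 3.31 min/unit


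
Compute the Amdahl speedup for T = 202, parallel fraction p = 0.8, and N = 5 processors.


Amdahl's law: T_p = T × ((1-p) + p/N)
= 202 × ((1-0.8) + 0.8/5)
= 202 × (0.20 + 0.1600)
= 202 × 0.3600
= 72.72
Speedup = 202/72.72
= 2.78×


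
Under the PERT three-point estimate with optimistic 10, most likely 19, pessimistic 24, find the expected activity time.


te = (o + 4m + p) / 6
= (10 + 4×19 + 24) / 6
= (10 + 76 + 24) / 6
= 110 / 6
= 18.33


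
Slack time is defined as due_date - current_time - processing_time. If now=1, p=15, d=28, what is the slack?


Slack = due - current_time - processing
= 28 - 1 - 15
= 12


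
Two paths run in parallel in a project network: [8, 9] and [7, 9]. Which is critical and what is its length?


Path A: 8 + 9 = 17
Path B: 7 + 9 = 16
Critical path = longest = max(17, 16)
= 17 (Path A)


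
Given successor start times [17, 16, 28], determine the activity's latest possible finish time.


LF = min of all successor start times
Successors start at: [17, 16, 28]
LF = min(17, 16, 28)
= 16


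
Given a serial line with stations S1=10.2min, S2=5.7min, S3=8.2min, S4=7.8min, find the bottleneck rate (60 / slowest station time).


Bottleneck = longest station time
Station times: [10.2, 5.7, 8.2, 7.8]
Max = 10.2 min
Rate = 60 / 10.2
= 5.88 units/hour (bottleneck: 10.2min)


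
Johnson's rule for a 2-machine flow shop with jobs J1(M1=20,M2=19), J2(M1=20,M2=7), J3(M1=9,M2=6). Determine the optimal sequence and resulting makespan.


Johnson's rule:
Group 1 (M1≤M2, sort by M1): []
Group 2 (M1>M2, sort desc M2): ['J1', 'J2', 'J3']
Sequence: J1 → J2 → J3
Makespan calculation:
  J1: M1 done=20, M2 done=39
  J2: M1 done=40, M2 done=47
  J3: M1 done=49, M2 done=55
= Sequence: J1 → J2 → J3, Makespan: 55


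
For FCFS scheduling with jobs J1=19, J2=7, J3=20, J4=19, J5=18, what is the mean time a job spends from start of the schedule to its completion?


Completion times:
  J1: completes at 19
  J2: completes at 26
  J3: completes at 46
  J4: completes at 65
  J5: completes at 83
Sum = 239
Average = 239/5
= 47.80


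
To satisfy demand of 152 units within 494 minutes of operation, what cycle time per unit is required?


Cycle time = available time / demand
= 494 / 152
= 3.25 min/unit


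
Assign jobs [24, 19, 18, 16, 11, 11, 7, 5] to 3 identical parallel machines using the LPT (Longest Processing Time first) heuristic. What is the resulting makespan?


Jobs (LPT sorted): [24, 19, 18, 16, 11, 11, 7, 5]
Machines: 3
  J=24 → Machine 1 (load: 0+24=24)
  J=19 → Machine 2 (load: 0+19=19)
  J=18 → Machine 3 (load: 0+18=18)
  J=16 → Machine 3 (load: 18+16=34)
  J=11 → Machine 2 (load: 19+11=30)
  J=11 → Machine 1 (load: 24+11=35)
  J=7 → Machine 2 (load: 30+7=37)
  J=5 → Machine 3 (load: 34+5=39)
Machine loads: [35, 37, 39]
Makespan = max = 39 time units


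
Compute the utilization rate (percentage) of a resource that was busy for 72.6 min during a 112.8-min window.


Utilization = busy / total × 100
= 72.6 / 112.8 × 100
= 64.4%


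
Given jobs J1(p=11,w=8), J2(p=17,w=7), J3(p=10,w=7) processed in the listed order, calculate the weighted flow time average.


Completion times:
  J1: C=11, w×C=8×11=88
  J2: C=28, w×C=7×28=196
  J3: C=38, w×C=7×38=266
Sum w×C = 550
Sum w = 22
Weighted avg = 550/22
= 25.00


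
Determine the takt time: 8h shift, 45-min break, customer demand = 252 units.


Available = 8×60 - 45 = 435 min
Takt time = 435 / 252
= 1.73 min/unit


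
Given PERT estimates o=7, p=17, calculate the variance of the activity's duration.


σ² = ((p - o) / 6)² = (p - o)² / 36
= (17 - 7)² / 36
= 10² / 36
= 100 / 36
= 2.7778


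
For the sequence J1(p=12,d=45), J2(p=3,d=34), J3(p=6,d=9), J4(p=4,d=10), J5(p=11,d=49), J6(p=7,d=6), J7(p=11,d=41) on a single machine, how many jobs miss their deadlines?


Completion vs due date:
  J1: C=12, d=45 → on time
  J2: C=15, d=34 → on time
  J3: C=21, d=9 → TARDY
  J4: C=25, d=10 → TARDY
  J5: C=36, d=49 → on time
  J6: C=43, d=6 → TARDY
  J7: C=54, d=41 → TARDY
Tardy jobs: J3, J4, J6, J7
Count = 4


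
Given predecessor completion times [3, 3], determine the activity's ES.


ES = max of all predecessor completion times
Predecessors: [3, 3]
ES = max(3, 3)
= 3


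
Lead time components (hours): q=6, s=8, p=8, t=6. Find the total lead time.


Lead time = queue + setup + processing + transit
= 6 + 8 + 8 + 6
= 28 hours


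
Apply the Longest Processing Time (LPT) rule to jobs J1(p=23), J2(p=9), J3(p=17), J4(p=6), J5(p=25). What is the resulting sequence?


LPT: sort by longest processing time first
  J5: p=25
  J1: p=23
  J3: p=17
  J2: p=9
  J4: p=6
Order: J5 → J1 → J3 → J2 → J4


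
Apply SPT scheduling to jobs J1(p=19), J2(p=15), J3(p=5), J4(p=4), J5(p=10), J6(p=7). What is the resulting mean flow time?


SPT order: J4 → J3 → J6 → J5 → J2 → J1
Completion times:
  J4: C=4
  J3: C=9
  J6: C=16
  J5: C=26
  J2: C=41
  J1: C=60
Sum = 156, n = 6
Mean flow = 156/6
= 26.00


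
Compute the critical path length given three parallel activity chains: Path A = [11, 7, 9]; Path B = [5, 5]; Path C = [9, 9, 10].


Path A: 11 + 7 + 9 = 27
Path B: 5 + 5 = 10
Path C: 9 + 9 + 10 = 28
Critical path = longest = max(27, 10, 28)
= 28 (Path C)


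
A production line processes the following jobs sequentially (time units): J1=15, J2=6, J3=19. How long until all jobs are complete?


Sequential makespan: sum all processing times
= 15 + 6 + 19
= 40 time units


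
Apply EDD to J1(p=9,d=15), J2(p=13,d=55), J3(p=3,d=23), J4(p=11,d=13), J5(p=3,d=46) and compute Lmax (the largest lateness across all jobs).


EDD order: J4 → J1 → J3 → J5 → J2
Completion and lateness:
  J4: C=11, d=13, L=11-13=-2
  J1: C=20, d=15, L=20-15=5
  J3: C=23, d=23, L=23-23=0
  J5: C=26, d=46, L=26-46=-20
  J2: C=39, d=55, L=39-55=-16
Lmax = max(-2, 5, 0, -20, -16)
= 5


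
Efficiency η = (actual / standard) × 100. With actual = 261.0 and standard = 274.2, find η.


Efficiency = (actual / standard) × 100
= (261.0 / 274.2) × 100
= 95.2%


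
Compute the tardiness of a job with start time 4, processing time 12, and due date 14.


Completion = start + processing = 4 + 12 = 16
Tardiness = max(0, C - d) = max(0, 16 - 14)
= max(0, 2)
= 2


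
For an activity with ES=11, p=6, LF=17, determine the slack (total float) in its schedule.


EF = ES + duration = 11 + 6 = 17
LS = LF - duration = 17 - 6 = 11
Total Float = LF - EF = 17 - 17
(or LS - ES = 11 - 11)
= 0


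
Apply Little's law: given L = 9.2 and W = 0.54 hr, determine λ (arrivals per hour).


Little's law: L = λW → λ = L / W
= 9.2 / 0.54
= 17.04 per hour


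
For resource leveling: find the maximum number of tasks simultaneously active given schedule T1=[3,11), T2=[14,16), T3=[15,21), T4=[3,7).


Check each time point for overlaps:
  t=3: 2 tasks active (T1, T4)
Max concurrent = 2


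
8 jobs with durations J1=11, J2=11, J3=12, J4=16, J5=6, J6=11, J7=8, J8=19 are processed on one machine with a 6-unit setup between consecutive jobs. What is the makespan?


Makespan = Σ processing + (n-1) × setup
= (11 + 11 + 12 + 16 + 6 + 11 + 8 + 19) + (8-1)×6
= 94 + 42
= 136 time units


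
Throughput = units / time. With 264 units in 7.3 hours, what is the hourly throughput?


Throughput = units / time
= 264 / 7.3
= 36.2 units/hour


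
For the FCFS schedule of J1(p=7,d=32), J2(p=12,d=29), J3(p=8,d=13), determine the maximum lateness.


Lateness per job (L = C - d):
  J1: C=7, d=32, L=-25
  J2: C=19, d=29, L=-10
  J3: C=27, d=13, L=14
Lmax = max(-25, -10, 14)
= 14


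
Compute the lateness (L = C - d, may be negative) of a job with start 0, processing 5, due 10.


Completion = 0 + 5 = 5
Lateness = C - d = 5 - 10
= -5


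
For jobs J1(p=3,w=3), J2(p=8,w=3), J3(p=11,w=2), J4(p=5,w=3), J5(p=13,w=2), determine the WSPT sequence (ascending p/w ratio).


WSPT (Smith's rule): sort by p/w ascending
  J1: p/w = 3/3 = 1.000
  J4: p/w = 5/3 = 1.667
  J2: p/w = 8/3 = 2.667
  J3: p/w = 11/2 = 5.500
  J5: p/w = 13/2 = 6.500
Order: J1 → J4 → J2 → J3 → J5


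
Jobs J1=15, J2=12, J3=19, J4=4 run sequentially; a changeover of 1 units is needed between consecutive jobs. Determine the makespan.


Makespan = Σ processing + (n-1) × setup
= (15 + 12 + 19 + 4) + (4-1)×1
= 50 + 3
= 53 time units


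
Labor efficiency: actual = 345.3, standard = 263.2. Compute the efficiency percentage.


Efficiency = (actual / standard) × 100
= (345.3 / 263.2) × 100
= 131.2%


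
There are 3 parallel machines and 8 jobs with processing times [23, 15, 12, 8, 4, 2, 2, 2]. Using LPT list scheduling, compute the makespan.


Jobs (LPT sorted): [23, 15, 12, 8, 4, 2, 2, 2]
Machines: 3
  J=23 → Machine 1 (load: 0+23=23)
  J=15 → Machine 2 (load: 0+15=15)
  J=12 → Machine 3 (load: 0+12=12)
  J=8 → Machine 3 (load: 12+8=20)
  J=4 → Machine 2 (load: 15+4=19)
  J=2 → Machine 2 (load: 19+2=21)
  J=2 → Machine 3 (load: 20+2=22)
  J=2 → Machine 2 (load: 21+2=23)
Machine loads: [23, 23, 22]
Makespan = max = 23 time units


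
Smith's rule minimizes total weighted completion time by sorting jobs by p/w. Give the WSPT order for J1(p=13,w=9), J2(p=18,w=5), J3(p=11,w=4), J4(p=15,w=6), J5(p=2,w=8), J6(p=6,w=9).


WSPT (Smith's rule): sort by p/w ascending
  J5: p/w = 2/8 = 0.250
  J6: p/w = 6/9 = 0.667
  J1: p/w = 13/9 = 1.444
  J4: p/w = 15/6 = 2.500
  J3: p/w = 11/4 = 2.750
  J2: p/w = 18/5 = 3.600
Order: J5 → J6 → J1 → J4 → J3 → J2


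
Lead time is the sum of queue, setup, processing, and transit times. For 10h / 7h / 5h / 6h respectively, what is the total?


Lead time = queue + setup + processing + transit
= 10 + 7 + 5 + 6
= 28 hours


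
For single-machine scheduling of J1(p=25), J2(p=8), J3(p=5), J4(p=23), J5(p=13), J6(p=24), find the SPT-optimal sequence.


SPT: sort by shortest processing time
  J3: p=5
  J2: p=8
  J5: p=13
  J4: p=23
  J6: p=24
  J1: p=25
Order: J3 → J2 → J5 → J4 → J6 → J1


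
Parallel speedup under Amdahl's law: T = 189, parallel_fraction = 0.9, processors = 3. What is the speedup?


Amdahl's law: T_p = T × ((1-p) + p/N)
= 189 × ((1-0.9) + 0.9/3)
= 189 × (0.10 + 0.3000)
= 189 × 0.4000
= 75.60
Speedup = 189/75.60
= 2.50×


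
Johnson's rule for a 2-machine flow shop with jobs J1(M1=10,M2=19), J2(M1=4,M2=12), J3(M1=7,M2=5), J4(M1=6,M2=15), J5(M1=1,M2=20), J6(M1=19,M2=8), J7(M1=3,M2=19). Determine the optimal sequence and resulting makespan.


Johnson's rule:
Group 1 (M1≤M2, sort by M1): ['J5', 'J7', 'J2', 'J4', 'J1']
Group 2 (M1>M2, sort desc M2): ['J6', 'J3']
Sequence: J5 → J7 → J2 → J4 → J1 → J6 → J3
Makespan calculation:
  J5: M1 done=1, M2 done=21
  J7: M1 done=4, M2 done=40
  J2: M1 done=8, M2 done=52
  J4: M1 done=14, M2 done=67
  J1: M1 done=24, M2 done=86
  J6: M1 done=43, M2 done=94
  J3: M1 done=50, M2 done=99
= Sequence: J5 → J7 → J2 → J4 → J1 → J6 → J3, Makespan: 99


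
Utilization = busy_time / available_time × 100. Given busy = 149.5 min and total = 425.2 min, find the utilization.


Utilization = busy / total × 100
= 149.5 / 425.2 × 100
= 35.2%


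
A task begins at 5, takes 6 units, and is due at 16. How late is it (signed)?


Completion = 5 + 6 = 11
Lateness = C - d = 11 - 16
= -5


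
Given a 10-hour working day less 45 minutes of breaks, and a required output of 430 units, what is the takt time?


Available = 10×60 - 45 = 555 min
Takt time = 555 / 430
= 1.29 min/unit


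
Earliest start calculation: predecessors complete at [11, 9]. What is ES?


ES = max of all predecessor completion times
Predecessors: [11, 9]
ES = max(11, 9)
= 11


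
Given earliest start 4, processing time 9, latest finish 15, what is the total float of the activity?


EF = ES + duration = 4 + 9 = 13
LS = LF - duration = 15 - 9 = 6
Total Float = LF - EF = 15 - 13
(or LS - ES = 6 - 4)
= 2


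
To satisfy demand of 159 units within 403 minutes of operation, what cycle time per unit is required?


Cycle time = available time / demand
= 403 / 159
= 2.53 min/unit


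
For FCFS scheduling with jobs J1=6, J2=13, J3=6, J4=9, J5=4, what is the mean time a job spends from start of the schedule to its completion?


Completion times:
  J1: completes at 6
  J2: completes at 19
  J3: completes at 25
  J4: completes at 34
  J5: completes at 38
Sum = 122
Average = 122/5
= 24.40


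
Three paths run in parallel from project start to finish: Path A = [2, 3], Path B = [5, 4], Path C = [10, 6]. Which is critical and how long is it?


Path A: 2 + 3 = 5
Path B: 5 + 4 = 9
Path C: 10 + 6 = 16
Critical path = longest = max(5, 9, 16)
= 16 (Path C)


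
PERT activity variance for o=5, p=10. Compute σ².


σ² = ((p - o) / 6)² = (p - o)² / 36
= (10 - 5)² / 36
= 5² / 36
= 25 / 36
= 0.6944


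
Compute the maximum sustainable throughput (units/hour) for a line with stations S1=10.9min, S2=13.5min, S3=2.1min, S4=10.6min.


Bottleneck = longest station time
Station times: [10.9, 13.5, 2.1, 10.6]
Max = 13.5 min
Rate = 60 / 13.5
= 4.44 units/hour (bottleneck: 13.5min)


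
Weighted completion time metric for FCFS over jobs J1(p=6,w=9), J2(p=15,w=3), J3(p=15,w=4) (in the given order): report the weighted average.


Completion times:
  J1: C=6, w×C=9×6=54
  J2: C=21, w×C=3×21=63
  J3: C=36, w×C=4×36=144
Sum w×C = 261
Sum w = 16
Weighted avg = 261/16
= 16.31


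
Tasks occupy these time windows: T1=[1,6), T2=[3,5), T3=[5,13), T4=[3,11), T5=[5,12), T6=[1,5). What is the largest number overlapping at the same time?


Check each time point for overlaps:
  t=3: 4 tasks active (T1, T2, T4, T6)
Max concurrent = 4


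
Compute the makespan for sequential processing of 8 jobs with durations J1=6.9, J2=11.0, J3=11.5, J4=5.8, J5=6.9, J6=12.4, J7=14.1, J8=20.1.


Sequential makespan: sum all processing times
= 6.9 + 11.0 + 11.5 + 5.8 + 6.9 + 12.4 + 14.1 + 20.1
= 88.7 time units


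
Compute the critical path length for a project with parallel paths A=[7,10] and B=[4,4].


Path A: 7 + 10 = 17
Path B: 4 + 4 = 8
Critical path = longest = max(17, 8)
= 17 (Path A)


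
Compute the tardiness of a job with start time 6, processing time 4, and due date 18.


Completion = start + processing = 6 + 4 = 10
Tardiness = max(0, C - d) = max(0, 10 - 18)
= max(0, -8)
= 0


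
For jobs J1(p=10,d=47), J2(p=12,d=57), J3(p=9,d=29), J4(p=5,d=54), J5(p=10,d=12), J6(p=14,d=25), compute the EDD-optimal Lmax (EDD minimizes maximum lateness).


EDD order: J5 → J6 → J3 → J1 → J4 → J2
Completion and lateness:
  J5: C=10, d=12, L=10-12=-2
  J6: C=24, d=25, L=24-25=-1
  J3: C=33, d=29, L=33-29=4
  J1: C=43, d=47, L=43-47=-4
  J4: C=48, d=54, L=48-54=-6
  J2: C=60, d=57, L=60-57=3
Lmax = max(-2, -1, 4, -4, -6, 3)
= 4


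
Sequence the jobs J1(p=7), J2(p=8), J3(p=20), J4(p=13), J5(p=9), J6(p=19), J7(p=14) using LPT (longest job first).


LPT: sort by longest processing time first
  J3: p=20
  J6: p=19
  J7: p=14
  J4: p=13
  J5: p=9
  J2: p=8
  J1: p=7
Order: J3 → J6 → J7 → J4 → J5 → J2 → J1


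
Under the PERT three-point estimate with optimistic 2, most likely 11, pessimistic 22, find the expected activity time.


te = (o + 4m + p) / 6
= (2 + 4×11 + 22) / 6
= (2 + 44 + 22) / 6
= 68 / 6
= 11.33


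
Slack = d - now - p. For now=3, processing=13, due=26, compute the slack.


Slack = due - current_time - processing
= 26 - 3 - 13
= 10


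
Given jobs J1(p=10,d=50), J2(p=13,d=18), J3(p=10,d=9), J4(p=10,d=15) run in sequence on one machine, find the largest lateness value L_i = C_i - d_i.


Lateness per job (L = C - d):
  J1: C=10, d=50, L=-40
  J2: C=23, d=18, L=5
  J3: C=33, d=9, L=24
  J4: C=43, d=15, L=28
Lmax = max(-40, 5, 24, 28)
= 28


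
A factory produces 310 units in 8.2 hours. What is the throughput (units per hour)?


Throughput = units / time
= 310 / 8.2
= 37.8 units/hour


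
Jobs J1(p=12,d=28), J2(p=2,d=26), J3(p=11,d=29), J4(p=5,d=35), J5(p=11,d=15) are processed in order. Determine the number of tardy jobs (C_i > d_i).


Completion vs due date:
  J1: C=12, d=28 → on time
  J2: C=14, d=26 → on time
  J3: C=25, d=29 → on time
  J4: C=30, d=35 → on time
  J5: C=41, d=15 → TARDY
Tardy jobs: J5
Count = 1


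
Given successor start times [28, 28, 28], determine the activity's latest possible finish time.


LF = min of all successor start times
Successors start at: [28, 28, 28]
LF = min(28, 28, 28)
= 28


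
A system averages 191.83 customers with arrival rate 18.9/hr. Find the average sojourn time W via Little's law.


Little's law: L = λW → W = L / λ
= 191.83 / 18.9
= 10.15 hours


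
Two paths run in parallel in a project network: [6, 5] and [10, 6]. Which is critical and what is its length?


Path A: 6 + 5 = 11
Path B: 10 + 6 = 16
Critical path = longest = max(11, 16)
= 16 (Path B)


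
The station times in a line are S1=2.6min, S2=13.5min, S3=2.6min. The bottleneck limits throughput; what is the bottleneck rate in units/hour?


Bottleneck = longest station time
Station times: [2.6, 13.5, 2.6]
Max = 13.5 min
Rate = 60 / 13.5
= 4.44 units/hour (bottleneck: 13.5min)


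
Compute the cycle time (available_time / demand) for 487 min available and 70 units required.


Cycle time = available time / demand
= 487 / 70
= 6.96 min/unit


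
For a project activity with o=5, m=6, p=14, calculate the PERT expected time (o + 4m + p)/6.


te = (o + 4m + p) / 6
= (5 + 4×6 + 14) / 6
= (5 + 24 + 14) / 6
= 43 / 6
= 7.17


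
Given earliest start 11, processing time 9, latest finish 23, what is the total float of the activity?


EF = ES + duration = 11 + 9 = 20
LS = LF - duration = 23 - 9 = 14
Total Float = LF - EF = 23 - 20
(or LS - ES = 14 - 11)
= 3


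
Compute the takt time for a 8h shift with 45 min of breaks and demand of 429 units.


Available = 8×60 - 45 = 435 min
Takt time = 435 / 429
= 1.01 min/unit


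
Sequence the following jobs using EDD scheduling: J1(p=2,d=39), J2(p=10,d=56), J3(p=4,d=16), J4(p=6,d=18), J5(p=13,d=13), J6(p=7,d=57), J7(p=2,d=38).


EDD: sort by earliest due date
  J5: d=13, p=13
  J3: d=16, p=4
  J4: d=18, p=6
  J7: d=38, p=2
  J1: d=39, p=2
  J2: d=56, p=10
  J6: d=57, p=7
Order: J5 → J3 → J4 → J7 → J1 → J2 → J6


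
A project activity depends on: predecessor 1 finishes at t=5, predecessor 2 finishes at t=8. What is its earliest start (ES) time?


ES = max of all predecessor completion times
Predecessors: [5, 8]
ES = max(5, 8)
= 8


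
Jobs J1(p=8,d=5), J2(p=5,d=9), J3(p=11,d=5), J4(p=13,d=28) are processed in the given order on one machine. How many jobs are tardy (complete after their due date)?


Completion vs due date:
  J1: C=8, d=5 → TARDY
  J2: C=13, d=9 → TARDY
  J3: C=24, d=5 → TARDY
  J4: C=37, d=28 → TARDY
Tardy jobs: J1, J2, J3, J4
Count = 4


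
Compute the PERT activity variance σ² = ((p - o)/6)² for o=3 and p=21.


σ² = ((p - o) / 6)² = (p - o)² / 36
= (21 - 3)² / 36
= 18² / 36
= 324 / 36
= 9.0000


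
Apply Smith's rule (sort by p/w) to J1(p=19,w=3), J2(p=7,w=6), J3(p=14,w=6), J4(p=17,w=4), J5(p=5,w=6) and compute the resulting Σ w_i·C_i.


WSPT order (by p/w): J5 → J2 → J3 → J4 → J1
  J5: C=5, w·C=6×5=30
  J2: C=12, w·C=6×12=72
  J3: C=26, w·C=6×26=156
  J4: C=43, w·C=4×43=172
  J1: C=62, w·C=3×62=186
Σ w·C = 616
= 616


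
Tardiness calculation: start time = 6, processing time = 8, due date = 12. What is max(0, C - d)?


Completion = start + processing = 6 + 8 = 14
Tardiness = max(0, C - d) = max(0, 14 - 12)
= max(0, 2)
= 2


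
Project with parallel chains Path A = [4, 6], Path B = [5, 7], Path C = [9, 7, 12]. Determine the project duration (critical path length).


Path A: 4 + 6 = 10
Path B: 5 + 7 = 12
Path C: 9 + 7 + 12 = 28
Critical path = longest = max(10, 12, 28)
= 28 (Path C)


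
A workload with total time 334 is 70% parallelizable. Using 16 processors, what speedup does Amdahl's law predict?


Amdahl's law: T_p = T × ((1-p) + p/N)
= 334 × ((1-0.7) + 0.7/16)
= 334 × (0.30 + 0.0437)
= 334 × 0.3438
= 114.81
Speedup = 334/114.81
= 2.91×


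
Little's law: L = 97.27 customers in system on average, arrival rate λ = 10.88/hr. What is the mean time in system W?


Little's law: L = λW → W = L / λ
= 97.27 / 10.88
= 8.94 hours


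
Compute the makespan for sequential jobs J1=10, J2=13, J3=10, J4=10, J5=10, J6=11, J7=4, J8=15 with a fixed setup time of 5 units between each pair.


Makespan = Σ processing + (n-1) × setup
= (10 + 13 + 10 + 10 + 10 + 11 + 4 + 15) + (8-1)×5
= 83 + 35
= 118 time units


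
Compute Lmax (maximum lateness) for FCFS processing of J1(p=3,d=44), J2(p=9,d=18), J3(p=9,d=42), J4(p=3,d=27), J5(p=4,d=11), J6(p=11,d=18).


Lateness per job (L = C - d):
  J1: C=3, d=44, L=-41
  J2: C=12, d=18, L=-6
  J3: C=21, d=42, L=-21
  J4: C=24, d=27, L=-3
  J5: C=28, d=11, L=17
  J6: C=39, d=18, L=21
Lmax = max(-41, -6, -21, -3, 17, 21)
= 21


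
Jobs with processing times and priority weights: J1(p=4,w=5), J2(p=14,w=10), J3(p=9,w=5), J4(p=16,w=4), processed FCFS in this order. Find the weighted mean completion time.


Completion times:
  J1: C=4, w×C=5×4=20
  J2: C=18, w×C=10×18=180
  J3: C=27, w×C=5×27=135
  J4: C=43, w×C=4×43=172
Sum w×C = 507
Sum w = 24
Weighted avg = 507/24
= 21.12


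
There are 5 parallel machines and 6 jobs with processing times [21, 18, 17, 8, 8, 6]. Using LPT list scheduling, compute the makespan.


Jobs (LPT sorted): [21, 18, 17, 8, 8, 6]
Machines: 5
  J=21 → Machine 1 (load: 0+21=21)
  J=18 → Machine 2 (load: 0+18=18)
  J=17 → Machine 3 (load: 0+17=17)
  J=8 → Machine 4 (load: 0+8=8)
  J=8 → Machine 5 (load: 0+8=8)
  J=6 → Machine 4 (load: 8+6=14)
Machine loads: [21, 18, 17, 14, 8]
Makespan = max = 21 time units


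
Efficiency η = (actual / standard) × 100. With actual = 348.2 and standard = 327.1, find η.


Efficiency = (actual / standard) × 100
= (348.2 / 327.1) × 100
= 106.5%


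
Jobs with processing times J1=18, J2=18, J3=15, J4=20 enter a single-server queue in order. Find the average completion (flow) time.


Completion times:
  J1: completes at 18
  J2: completes at 36
  J3: completes at 51
  J4: completes at 71
Sum = 176
Average = 176/4
= 44.00


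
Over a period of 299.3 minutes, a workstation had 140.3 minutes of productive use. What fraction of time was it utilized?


Utilization = busy / total × 100
= 140.3 / 299.3 × 100
= 46.9%


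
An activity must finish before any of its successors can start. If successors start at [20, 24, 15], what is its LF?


LF = min of all successor start times
Successors start at: [20, 24, 15]
LF = min(20, 24, 15)
= 15


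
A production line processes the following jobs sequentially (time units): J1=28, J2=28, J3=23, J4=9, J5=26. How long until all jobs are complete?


Sequential makespan: sum all processing times
= 28 + 28 + 23 + 9 + 26
= 114 time units


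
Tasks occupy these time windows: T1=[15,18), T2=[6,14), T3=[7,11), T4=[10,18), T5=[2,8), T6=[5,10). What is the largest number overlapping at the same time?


Check each time point for overlaps:
  t=7: 4 tasks active (T2, T3, T5, T6)
Max concurrent = 4


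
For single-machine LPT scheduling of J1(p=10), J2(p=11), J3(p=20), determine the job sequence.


LPT: sort by longest processing time first
  J3: p=20
  J2: p=11
  J1: p=10
Order: J3 → J2 → J1


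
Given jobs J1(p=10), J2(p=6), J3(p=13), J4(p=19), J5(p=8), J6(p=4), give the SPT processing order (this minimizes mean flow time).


SPT: sort by shortest processing time
  J6: p=4
  J2: p=6
  J5: p=8
  J1: p=10
  J3: p=13
  J4: p=19
Order: J6 → J2 → J5 → J1 → J3 → J4


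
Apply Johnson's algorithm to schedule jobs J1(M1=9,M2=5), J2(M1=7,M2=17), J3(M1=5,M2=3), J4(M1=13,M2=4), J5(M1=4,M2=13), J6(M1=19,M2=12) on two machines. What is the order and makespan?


Johnson's rule:
Group 1 (M1≤M2, sort by M1): ['J5', 'J2']
Group 2 (M1>M2, sort desc M2): ['J6', 'J1', 'J4', 'J3']
Sequence: J5 → J2 → J6 → J1 → J4 → J3
Makespan calculation:
  J5: M1 done=4, M2 done=17
  J2: M1 done=11, M2 done=34
  J6: M1 done=30, M2 done=46
  J1: M1 done=39, M2 done=51
  J4: M1 done=52, M2 done=56
  J3: M1 done=57, M2 done=60
= Sequence: J5 → J2 → J6 → J1 → J4 → J3, Makespan: 60


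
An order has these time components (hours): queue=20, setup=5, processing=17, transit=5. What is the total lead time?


Lead time = queue + setup + processing + transit
= 20 + 5 + 17 + 5
= 47 hours


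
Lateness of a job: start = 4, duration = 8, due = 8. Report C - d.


Completion = 4 + 8 = 12
Lateness = C - d = 12 - 8
= 4


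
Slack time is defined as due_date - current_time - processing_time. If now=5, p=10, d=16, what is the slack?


Slack = due - current_time - processing
= 16 - 5 - 10
= 1


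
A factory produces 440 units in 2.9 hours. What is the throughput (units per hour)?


Throughput = units / time
= 440 / 2.9
= 151.7 units/hour


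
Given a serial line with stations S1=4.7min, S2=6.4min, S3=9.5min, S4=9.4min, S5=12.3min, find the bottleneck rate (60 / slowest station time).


Bottleneck = longest station time
Station times: [4.7, 6.4, 9.5, 9.4, 12.3]
Max = 12.3 min
Rate = 60 / 12.3
= 4.88 units/hour (bottleneck: 12.3min)


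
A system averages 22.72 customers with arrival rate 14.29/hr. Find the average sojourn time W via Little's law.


Little's law: L = λW → W = L / λ
= 22.72 / 14.29
= 1.59 hours


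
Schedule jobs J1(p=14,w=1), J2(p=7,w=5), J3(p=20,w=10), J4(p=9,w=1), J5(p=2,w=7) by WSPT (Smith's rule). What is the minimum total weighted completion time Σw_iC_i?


WSPT order (by p/w): J5 → J2 → J3 → J4 → J1
  J5: C=2, w·C=7×2=14
  J2: C=9, w·C=5×9=45
  J3: C=29, w·C=10×29=290
  J4: C=38, w·C=1×38=38
  J1: C=52, w·C=1×52=52
Σ w·C = 439
= 439


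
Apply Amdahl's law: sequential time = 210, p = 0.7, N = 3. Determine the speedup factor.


Amdahl's law: T_p = T × ((1-p) + p/N)
= 210 × ((1-0.7) + 0.7/3)
= 210 × (0.30 + 0.2333)
= 210 × 0.5333
= 112.00
Speedup = 210/112.00
= 1.88×


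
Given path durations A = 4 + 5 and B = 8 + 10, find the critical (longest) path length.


Path A: 4 + 5 = 9
Path B: 8 + 10 = 18
Critical path = longest = max(9, 18)
= 18 (Path B)


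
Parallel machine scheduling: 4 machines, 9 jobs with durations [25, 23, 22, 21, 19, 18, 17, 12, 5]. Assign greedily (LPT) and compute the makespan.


Jobs (LPT sorted): [25, 23, 22, 21, 19, 18, 17, 12, 5]
Machines: 4
  J=25 → Machine 1 (load: 0+25=25)
  J=23 → Machine 2 (load: 0+23=23)
  J=22 → Machine 3 (load: 0+22=22)
  J=21 → Machine 4 (load: 0+21=21)
  J=19 → Machine 4 (load: 21+19=40)
  J=18 → Machine 3 (load: 22+18=40)
  J=17 → Machine 2 (load: 23+17=40)
  J=12 → Machine 1 (load: 25+12=37)
  J=5 → Machine 1 (load: 37+5=42)
Machine loads: [42, 40, 40, 40]
Makespan = max = 42 time units


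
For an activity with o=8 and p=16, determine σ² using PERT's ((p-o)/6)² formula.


σ² = ((p - o) / 6)² = (p - o)² / 36
= (16 - 8)² / 36
= 8² / 36
= 64 / 36
= 1.7778


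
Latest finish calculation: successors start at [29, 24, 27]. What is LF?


LF = min of all successor start times
Successors start at: [29, 24, 27]
LF = min(29, 24, 27)
= 24


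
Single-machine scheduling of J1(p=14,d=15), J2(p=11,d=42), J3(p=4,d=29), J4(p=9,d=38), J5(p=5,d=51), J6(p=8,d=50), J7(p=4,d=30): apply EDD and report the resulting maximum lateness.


EDD order: J1 → J3 → J7 → J4 → J2 → J6 → J5
Completion and lateness:
  J1: C=14, d=15, L=14-15=-1
  J3: C=18, d=29, L=18-29=-11
  J7: C=22, d=30, L=22-30=-8
  J4: C=31, d=38, L=31-38=-7
  J2: C=42, d=42, L=42-42=0
  J6: C=50, d=50, L=50-50=0
  J5: C=55, d=51, L=55-51=4
Lmax = max(-1, -11, -8, -7, 0, 0, 4)
= 4


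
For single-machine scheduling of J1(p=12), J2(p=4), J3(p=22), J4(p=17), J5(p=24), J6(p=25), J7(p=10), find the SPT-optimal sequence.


SPT: sort by shortest processing time
  J2: p=4
  J7: p=10
  J1: p=12
  J4: p=17
  J3: p=22
  J5: p=24
  J6: p=25
Order: J2 → J7 → J1 → J4 → J3 → J5 → J6


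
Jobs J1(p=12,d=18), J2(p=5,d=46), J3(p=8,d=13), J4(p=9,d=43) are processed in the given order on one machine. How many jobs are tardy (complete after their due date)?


Completion vs due date:
  J1: C=12, d=18 → on time
  J2: C=17, d=46 → on time
  J3: C=25, d=13 → TARDY
  J4: C=34, d=43 → on time
Tardy jobs: J3
Count = 1


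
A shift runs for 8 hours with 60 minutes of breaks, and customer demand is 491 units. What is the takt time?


Available = 8×60 - 60 = 420 min
Takt time = 420 / 491
= 0.86 min/unit


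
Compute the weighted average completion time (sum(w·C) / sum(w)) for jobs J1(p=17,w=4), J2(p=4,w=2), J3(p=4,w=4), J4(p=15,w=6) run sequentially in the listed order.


Completion times:
  J1: C=17, w×C=4×17=68
  J2: C=21, w×C=2×21=42
  J3: C=25, w×C=4×25=100
  J4: C=40, w×C=6×40=240
Sum w×C = 450
Sum w = 16
Weighted avg = 450/16
= 28.12


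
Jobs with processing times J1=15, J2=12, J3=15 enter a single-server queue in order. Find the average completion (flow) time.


Completion times:
  J1: completes at 15
  J2: completes at 27
  J3: completes at 42
Sum = 84
Average = 84/3
= 28.00


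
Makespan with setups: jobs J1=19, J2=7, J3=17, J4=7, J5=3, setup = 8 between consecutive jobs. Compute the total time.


Makespan = Σ processing + (n-1) × setup
= (19 + 7 + 17 + 7 + 3) + (5-1)×8
= 53 + 32
= 85 time units


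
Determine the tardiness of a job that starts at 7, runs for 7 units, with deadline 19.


Completion = start + processing = 7 + 7 = 14
Tardiness = max(0, C - d) = max(0, 14 - 19)
= max(0, -5)
= 0


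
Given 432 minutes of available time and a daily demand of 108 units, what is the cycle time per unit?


Cycle time = available time / demand
= 432 / 108
= 4.00 min/unit


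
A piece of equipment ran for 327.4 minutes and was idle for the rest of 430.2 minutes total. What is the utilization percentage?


Utilization = busy / total × 100
= 327.4 / 430.2 × 100
= 76.1%


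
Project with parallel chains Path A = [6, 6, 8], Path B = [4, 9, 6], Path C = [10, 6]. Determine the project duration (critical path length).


Path A: 6 + 6 + 8 = 20
Path B: 4 + 9 + 6 = 19
Path C: 10 + 6 = 16
Critical path = longest = max(20, 19, 16)
= 20 (Path A)


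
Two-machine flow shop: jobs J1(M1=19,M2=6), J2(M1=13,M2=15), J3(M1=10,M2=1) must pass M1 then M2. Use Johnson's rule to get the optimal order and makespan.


Johnson's rule:
Group 1 (M1≤M2, sort by M1): ['J2']
Group 2 (M1>M2, sort desc M2): ['J1', 'J3']
Sequence: J2 → J1 → J3
Makespan calculation:
  J2: M1 done=13, M2 done=28
  J1: M1 done=32, M2 done=38
  J3: M1 done=42, M2 done=43
= Sequence: J2 → J1 → J3, Makespan: 43


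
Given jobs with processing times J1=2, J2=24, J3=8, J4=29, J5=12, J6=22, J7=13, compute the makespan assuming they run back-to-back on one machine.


Sequential makespan: sum all processing times
= 2 + 24 + 8 + 29 + 12 + 22 + 13
= 110 time units


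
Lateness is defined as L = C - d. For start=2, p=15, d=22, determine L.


Completion = 2 + 15 = 17
Lateness = C - d = 17 - 22
= -5


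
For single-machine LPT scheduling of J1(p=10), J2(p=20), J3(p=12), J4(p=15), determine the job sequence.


LPT: sort by longest processing time first
  J2: p=20
  J4: p=15
  J3: p=12
  J1: p=10
Order: J2 → J4 → J3 → J1


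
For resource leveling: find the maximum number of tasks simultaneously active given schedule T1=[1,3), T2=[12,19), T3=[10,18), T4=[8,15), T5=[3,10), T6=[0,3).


Check each time point for overlaps:
  t=12: 3 tasks active (T2, T3, T4)
Max concurrent = 3


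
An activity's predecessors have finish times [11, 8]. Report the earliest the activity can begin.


ES = max of all predecessor completion times
Predecessors: [11, 8]
ES = max(11, 8)
= 11


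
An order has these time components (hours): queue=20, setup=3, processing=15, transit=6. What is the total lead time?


Lead time = queue + setup + processing + transit
= 20 + 3 + 15 + 6
= 44 hours


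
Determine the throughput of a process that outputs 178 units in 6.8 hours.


Throughput = units / time
= 178 / 6.8
= 26.2 units/hour


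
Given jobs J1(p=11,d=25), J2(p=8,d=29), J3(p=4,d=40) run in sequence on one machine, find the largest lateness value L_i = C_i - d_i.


Lateness per job (L = C - d):
  J1: C=11, d=25, L=-14
  J2: C=19, d=29, L=-10
  J3: C=23, d=40, L=-17
Lmax = max(-14, -10, -17)
= -10


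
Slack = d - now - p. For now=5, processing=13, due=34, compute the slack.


Slack = due - current_time - processing
= 34 - 5 - 13
= 16


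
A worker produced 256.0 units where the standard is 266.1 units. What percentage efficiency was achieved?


Efficiency = (actual / standard) × 100
= (256.0 / 266.1) × 100
= 96.2%
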